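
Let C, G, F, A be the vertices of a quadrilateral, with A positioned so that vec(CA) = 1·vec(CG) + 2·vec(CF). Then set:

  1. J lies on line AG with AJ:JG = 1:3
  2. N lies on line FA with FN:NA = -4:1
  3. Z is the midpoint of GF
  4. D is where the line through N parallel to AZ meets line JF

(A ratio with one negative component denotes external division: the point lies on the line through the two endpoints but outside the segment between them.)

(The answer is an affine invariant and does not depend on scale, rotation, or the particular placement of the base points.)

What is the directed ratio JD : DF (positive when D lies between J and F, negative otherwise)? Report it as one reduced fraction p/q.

JD:DF = -1/16

Assign C = (0, 0), G = (1, 0), F = (0, 1), A = (1, 2) — the answer is frame-independent, so this choice is without loss of generality.
1. J lies on line AG with AJ:JG = 1:3 ⇒ J = (1, 3/2)
2. N lies on line FA with FN:NA = -4:1 ⇒ N = (4/3, 7/3)
3. Z is the midpoint of GF ⇒ Z = (1/2, 1/2)
4. D is where the line through N parallel to AZ meets line JF ⇒ D = (16/15, 23/15)
D = J + t·(F−J) with t = -1/15, so JD:DF = t:(1−t) = -1/15:16/15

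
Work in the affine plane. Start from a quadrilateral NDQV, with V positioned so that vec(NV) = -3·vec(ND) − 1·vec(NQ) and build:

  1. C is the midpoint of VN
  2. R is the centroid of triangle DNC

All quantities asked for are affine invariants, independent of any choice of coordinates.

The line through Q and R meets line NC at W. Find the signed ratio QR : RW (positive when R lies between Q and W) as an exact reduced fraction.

Choose coordinates N = (0, 0), D = (1, 0), Q = (0, 1), V = (-3, -1).
1. C is the midpoint of VN ⇒ C = (-3/2, -1/2)
2. R is the centroid of triangle DNC ⇒ R = (-1/6, -1/6)
line QR meets NC at W = (-3/20, -1/20)
R = Q + t·(W−Q) with t = 10/9, so QR:RW = 10/9:-1/9

QR:RW = -10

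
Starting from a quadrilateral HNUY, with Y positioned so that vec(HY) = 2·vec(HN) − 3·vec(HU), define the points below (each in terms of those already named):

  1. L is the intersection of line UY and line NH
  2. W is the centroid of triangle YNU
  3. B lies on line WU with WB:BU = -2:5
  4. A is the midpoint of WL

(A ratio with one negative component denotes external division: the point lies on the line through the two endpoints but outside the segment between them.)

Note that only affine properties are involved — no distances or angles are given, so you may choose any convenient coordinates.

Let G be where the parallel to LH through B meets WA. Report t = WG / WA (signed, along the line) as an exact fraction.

t = -10/3

Choose coordinates H = (0, 0), N = (1, 0), U = (0, 1), Y = (2, -3).
1. L is the intersection of line UY and line NH ⇒ L = (1/2, 0)
2. W is the centroid of triangle YNU ⇒ W = (1, -2/3)
3. B lies on line WU with WB:BU = -2:5 ⇒ B = (5/3, -16/9)
4. A is the midpoint of WL ⇒ A = (3/4, -1/3)
through B parallel to LH: direction (-1/2, 0); meets WA at G = (11/6, -16/9)
G = W + t·(A−W) with t = -10/3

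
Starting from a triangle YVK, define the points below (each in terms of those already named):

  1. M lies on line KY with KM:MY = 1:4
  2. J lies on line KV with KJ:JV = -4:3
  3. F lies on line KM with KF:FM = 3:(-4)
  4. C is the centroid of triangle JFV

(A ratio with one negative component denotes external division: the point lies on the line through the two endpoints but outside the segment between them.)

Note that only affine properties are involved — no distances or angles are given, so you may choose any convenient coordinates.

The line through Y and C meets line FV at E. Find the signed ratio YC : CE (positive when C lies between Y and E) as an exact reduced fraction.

Set Y = (0, 0), V = (1, 0), K = (0, 1); any affine frame gives the same invariant.
1. M lies on line KY with KM:MY = 1:4 ⇒ M = (0, 4/5)
2. J lies on line KV with KJ:JV = -4:3 ⇒ J = (4, -3)
3. F lies on line KM with KF:FM = 3:(-4) ⇒ F = (0, 8/5)
4. C is the centroid of triangle JFV ⇒ C = (5/3, -7/15)
line YC meets FV at E = (40/33, -56/165)
C = Y + t·(E−Y) with t = 11/8, so YC:CE = 11/8:-3/8

YC:CE = -11/3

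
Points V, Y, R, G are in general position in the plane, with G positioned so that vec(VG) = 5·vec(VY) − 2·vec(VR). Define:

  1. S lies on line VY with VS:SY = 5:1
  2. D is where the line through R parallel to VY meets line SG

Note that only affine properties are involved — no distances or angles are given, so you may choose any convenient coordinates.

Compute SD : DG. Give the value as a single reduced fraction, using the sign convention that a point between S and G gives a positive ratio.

SD:DG = -1/3

Work in coordinates with V = (0, 0), Y = (1, 0), R = (0, 1), G = (5, -2).
1. S lies on line VY with VS:SY = 5:1 ⇒ S = (5/6, 0)
2. D is where the line through R parallel to VY meets line SG ⇒ D = (-5/4, 1)
D = S + t·(G−S) with t = -1/2, so SD:DG = t:(1−t) = -1/2:3/2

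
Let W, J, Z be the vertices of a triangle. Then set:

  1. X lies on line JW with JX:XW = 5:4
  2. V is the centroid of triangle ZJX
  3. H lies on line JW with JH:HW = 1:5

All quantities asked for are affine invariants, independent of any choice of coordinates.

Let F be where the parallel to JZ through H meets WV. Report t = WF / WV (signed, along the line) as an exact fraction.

Assign W = (0, 0), J = (1, 0), Z = (0, 1) — the answer is frame-independent, so this choice is without loss of generality.
1. X lies on line JW with JX:XW = 5:4 ⇒ X = (4/9, 0)
2. V is the centroid of triangle ZJX ⇒ V = (13/27, 1/3)
3. H lies on line JW with JH:HW = 1:5 ⇒ H = (5/6, 0)
through H parallel to JZ: direction (-1, 1); meets WV at F = (65/132, 15/44)
F = W + t·(V−W) with t = 45/44

t = 45/44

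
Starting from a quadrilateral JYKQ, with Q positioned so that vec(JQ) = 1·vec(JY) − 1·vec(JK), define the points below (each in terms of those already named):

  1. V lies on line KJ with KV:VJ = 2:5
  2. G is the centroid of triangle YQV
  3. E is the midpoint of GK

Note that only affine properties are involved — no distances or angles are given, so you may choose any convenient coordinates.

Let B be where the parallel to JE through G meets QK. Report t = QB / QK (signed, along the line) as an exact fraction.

t = 19/47

Set J = (0, 0), Y = (1, 0), K = (0, 1), Q = (1, -1); any affine frame gives the same invariant.
1. V lies on line KJ with KV:VJ = 2:5 ⇒ V = (0, 5/7)
2. G is the centroid of triangle YQV ⇒ G = (2/3, -2/21)
3. E is the midpoint of GK ⇒ E = (1/3, 19/42)
through G parallel to JE: direction (1/3, 19/42); meets QK at B = (28/47, -9/47)
B = Q + t·(K−Q) with t = 19/47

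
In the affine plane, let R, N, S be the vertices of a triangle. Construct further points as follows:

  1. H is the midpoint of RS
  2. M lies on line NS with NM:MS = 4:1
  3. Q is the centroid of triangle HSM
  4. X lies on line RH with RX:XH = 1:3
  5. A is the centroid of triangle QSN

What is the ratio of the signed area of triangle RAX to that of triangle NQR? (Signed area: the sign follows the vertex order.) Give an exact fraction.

Set R = (0, 0), N = (1, 0), S = (0, 1); any affine frame gives the same invariant.
1. H is the midpoint of RS ⇒ H = (0, 1/2)
2. M lies on line NS with NM:MS = 4:1 ⇒ M = (1/5, 4/5)
3. Q is the centroid of triangle HSM ⇒ Q = (1/15, 23/30)
4. X lies on line RH with RX:XH = 1:3 ⇒ X = (0, 1/8)
5. A is the centroid of triangle QSN ⇒ A = (16/45, 53/90)
2·[RAX] = 2/45, 2·[NQR] = 23/30
[RAX]:[NQR] = 2/45:23/30 = 4/69

[RAX]:[NQR] = 4/69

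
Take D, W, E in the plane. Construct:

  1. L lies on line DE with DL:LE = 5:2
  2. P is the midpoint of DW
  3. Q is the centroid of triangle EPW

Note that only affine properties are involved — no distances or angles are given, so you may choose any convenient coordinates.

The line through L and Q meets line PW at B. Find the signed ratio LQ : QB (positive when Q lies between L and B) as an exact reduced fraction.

LQ:QB = 8/7

Set D = (0, 0), W = (1, 0), E = (0, 1); any affine frame gives the same invariant.
1. L lies on line DE with DL:LE = 5:2 ⇒ L = (0, 5/7)
2. P is the midpoint of DW ⇒ P = (1/2, 0)
3. Q is the centroid of triangle EPW ⇒ Q = (1/2, 1/3)
line LQ meets PW at B = (15/16, 0)
Q = L + t·(B−L) with t = 8/15, so LQ:QB = 8/15:7/15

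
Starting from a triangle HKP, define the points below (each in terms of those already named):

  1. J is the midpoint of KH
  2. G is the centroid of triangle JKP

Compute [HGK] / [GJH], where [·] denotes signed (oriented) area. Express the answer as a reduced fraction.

Work in coordinates with H = (0, 0), K = (1, 0), P = (0, 1).
1. J is the midpoint of KH ⇒ J = (1/2, 0)
2. G is the centroid of triangle JKP ⇒ G = (1/2, 1/3)
2·[HGK] = -1/3, 2·[GJH] = -1/6
[HGK]:[GJH] = -1/3:-1/6 = 2

[HGK]:[GJH] = 2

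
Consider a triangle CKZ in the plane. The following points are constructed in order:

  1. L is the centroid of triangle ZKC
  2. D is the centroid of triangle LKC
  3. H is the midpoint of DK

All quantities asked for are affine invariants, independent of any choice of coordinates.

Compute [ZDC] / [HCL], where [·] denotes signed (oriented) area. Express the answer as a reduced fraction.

[ZDC]:[HCL] = 2

Set C = (0, 0), K = (1, 0), Z = (0, 1); any affine frame gives the same invariant.
1. L is the centroid of triangle ZKC ⇒ L = (1/3, 1/3)
2. D is the centroid of triangle LKC ⇒ D = (4/9, 1/9)
3. H is the midpoint of DK ⇒ H = (13/18, 1/18)
2·[ZDC] = -4/9, 2·[HCL] = -2/9
[ZDC]:[HCL] = -4/9:-2/9 = 2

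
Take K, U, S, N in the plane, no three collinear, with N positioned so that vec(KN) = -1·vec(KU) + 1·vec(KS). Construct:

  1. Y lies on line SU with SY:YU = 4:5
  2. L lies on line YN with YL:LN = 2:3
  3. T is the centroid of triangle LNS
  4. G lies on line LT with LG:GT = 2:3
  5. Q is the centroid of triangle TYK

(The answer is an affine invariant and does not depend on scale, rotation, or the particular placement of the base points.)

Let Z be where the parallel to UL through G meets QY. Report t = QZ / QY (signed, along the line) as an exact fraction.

t = 29/65

Work in coordinates with K = (0, 0), U = (1, 0), S = (0, 1), N = (-1, 1).
1. Y lies on line SU with SY:YU = 4:5 ⇒ Y = (4/9, 5/9)
2. L lies on line YN with YL:LN = 2:3 ⇒ L = (-2/15, 11/15)
3. T is the centroid of triangle LNS ⇒ T = (-17/45, 41/45)
4. G lies on line LT with LG:GT = 2:3 ⇒ G = (-52/225, 181/225)
5. Q is the centroid of triangle TYK ⇒ Q = (1/45, 22/45)
through G parallel to UL: direction (-17/15, 11/15); meets QY at Z = (616/2925, 1517/2925)
Z = Q + t·(Y−Q) with t = 29/65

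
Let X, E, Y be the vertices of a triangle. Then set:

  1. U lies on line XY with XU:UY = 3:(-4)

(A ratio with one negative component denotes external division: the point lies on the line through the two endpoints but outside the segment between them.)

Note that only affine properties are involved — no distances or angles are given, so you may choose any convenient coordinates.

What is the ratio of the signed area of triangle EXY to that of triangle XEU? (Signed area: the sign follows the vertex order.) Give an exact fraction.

[EXY]:[XEU] = 1/3

Set X = (0, 0), E = (1, 0), Y = (0, 1); any affine frame gives the same invariant.
1. U lies on line XY with XU:UY = 3:(-4) ⇒ U = (0, -3)
2·[EXY] = -1, 2·[XEU] = -3
[EXY]:[XEU] = -1:-3 = 1/3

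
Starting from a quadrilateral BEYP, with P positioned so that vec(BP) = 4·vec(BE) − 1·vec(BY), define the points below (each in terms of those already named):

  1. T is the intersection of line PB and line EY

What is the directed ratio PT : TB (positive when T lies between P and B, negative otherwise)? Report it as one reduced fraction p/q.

PT:TB = 2

Set B = (0, 0), E = (1, 0), Y = (0, 1), P = (4, -1); any affine frame gives the same invariant.
1. T is the intersection of line PB and line EY ⇒ T = (4/3, -1/3)
T = P + t·(B−P) with t = 2/3, so PT:TB = t:(1−t) = 2/3:1/3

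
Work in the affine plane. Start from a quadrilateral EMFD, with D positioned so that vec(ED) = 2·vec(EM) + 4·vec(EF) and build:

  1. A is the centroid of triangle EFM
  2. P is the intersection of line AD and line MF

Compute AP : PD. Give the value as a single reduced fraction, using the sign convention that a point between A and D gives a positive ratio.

AP:PD = 1/15

Choose coordinates E = (0, 0), M = (1, 0), F = (0, 1), D = (2, 4).
1. A is the centroid of triangle EFM ⇒ A = (1/3, 1/3)
2. P is the intersection of line AD and line MF ⇒ P = (7/16, 9/16)
P = A + t·(D−A) with t = 1/16, so AP:PD = t:(1−t) = 1/16:15/16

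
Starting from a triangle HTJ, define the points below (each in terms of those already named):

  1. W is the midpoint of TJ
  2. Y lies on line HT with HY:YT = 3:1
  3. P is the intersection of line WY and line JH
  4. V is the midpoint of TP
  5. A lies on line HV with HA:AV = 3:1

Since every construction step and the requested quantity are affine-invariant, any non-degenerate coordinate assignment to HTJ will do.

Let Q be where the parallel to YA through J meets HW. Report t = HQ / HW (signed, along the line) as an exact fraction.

Set H = (0, 0), T = (1, 0), J = (0, 1); any affine frame gives the same invariant.
1. W is the midpoint of TJ ⇒ W = (1/2, 1/2)
2. Y lies on line HT with HY:YT = 3:1 ⇒ Y = (3/4, 0)
3. P is the intersection of line WY and line JH ⇒ P = (0, 3/2)
4. V is the midpoint of TP ⇒ V = (1/2, 3/4)
5. A lies on line HV with HA:AV = 3:1 ⇒ A = (3/8, 9/16)
through J parallel to YA: direction (-3/8, 9/16); meets HW at Q = (2/5, 2/5)
Q = H + t·(W−H) with t = 4/5

t = 4/5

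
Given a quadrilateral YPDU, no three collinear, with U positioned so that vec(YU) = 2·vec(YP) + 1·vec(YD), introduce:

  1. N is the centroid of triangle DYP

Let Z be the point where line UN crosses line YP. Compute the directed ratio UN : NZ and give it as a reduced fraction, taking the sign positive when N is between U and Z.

UN:NZ = 2

Choose coordinates Y = (0, 0), P = (1, 0), D = (0, 1), U = (2, 1).
1. N is the centroid of triangle DYP ⇒ N = (1/3, 1/3)
line UN meets YP at Z = (-1/2, 0)
N = U + t·(Z−U) with t = 2/3, so UN:NZ = 2/3:1/3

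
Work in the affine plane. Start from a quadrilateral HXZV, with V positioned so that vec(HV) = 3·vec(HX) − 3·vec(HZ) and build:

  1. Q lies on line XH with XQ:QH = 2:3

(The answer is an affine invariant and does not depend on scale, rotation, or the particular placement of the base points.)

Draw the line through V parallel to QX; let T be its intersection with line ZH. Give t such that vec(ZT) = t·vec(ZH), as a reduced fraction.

Choose coordinates H = (0, 0), X = (1, 0), Z = (0, 1), V = (3, -3).
1. Q lies on line XH with XQ:QH = 2:3 ⇒ Q = (3/5, 0)
through V parallel to QX: direction (2/5, 0); meets ZH at T = (0, -3)
T = Z + t·(H−Z) with t = 4

t = 4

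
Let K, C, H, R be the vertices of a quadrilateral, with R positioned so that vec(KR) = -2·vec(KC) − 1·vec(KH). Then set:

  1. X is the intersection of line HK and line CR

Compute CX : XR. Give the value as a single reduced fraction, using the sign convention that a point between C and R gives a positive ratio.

CX:XR = 1/2

Choose coordinates K = (0, 0), C = (1, 0), H = (0, 1), R = (-2, -1).
1. X is the intersection of line HK and line CR ⇒ X = (0, -1/3)
X = C + t·(R−C) with t = 1/3, so CX:XR = t:(1−t) = 1/3:2/3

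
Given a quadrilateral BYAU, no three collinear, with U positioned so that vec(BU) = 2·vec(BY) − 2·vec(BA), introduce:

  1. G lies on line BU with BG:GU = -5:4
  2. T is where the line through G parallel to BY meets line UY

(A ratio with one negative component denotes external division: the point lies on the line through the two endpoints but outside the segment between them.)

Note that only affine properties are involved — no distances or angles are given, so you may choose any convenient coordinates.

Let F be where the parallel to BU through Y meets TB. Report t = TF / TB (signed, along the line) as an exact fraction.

t = 5/4

Assign B = (0, 0), Y = (1, 0), A = (0, 1), U = (2, -2) — the answer is frame-independent, so this choice is without loss of generality.
1. G lies on line BU with BG:GU = -5:4 ⇒ G = (10, -10)
2. T is where the line through G parallel to BY meets line UY ⇒ T = (6, -10)
through Y parallel to BU: direction (2, -2); meets TB at F = (-3/2, 5/2)
F = T + t·(B−T) with t = 5/4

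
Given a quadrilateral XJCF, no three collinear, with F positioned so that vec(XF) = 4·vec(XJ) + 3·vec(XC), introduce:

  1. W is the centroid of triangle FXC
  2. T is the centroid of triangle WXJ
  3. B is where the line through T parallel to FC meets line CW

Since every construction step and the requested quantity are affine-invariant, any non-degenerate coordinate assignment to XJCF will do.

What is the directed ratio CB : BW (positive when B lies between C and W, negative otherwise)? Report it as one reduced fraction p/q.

Work in coordinates with X = (0, 0), J = (1, 0), C = (0, 1), F = (4, 3).
1. W is the centroid of triangle FXC ⇒ W = (4/3, 4/3)
2. T is the centroid of triangle WXJ ⇒ T = (7/9, 4/9)
3. B is where the line through T parallel to FC meets line CW ⇒ B = (34/9, 35/18)
B = C + t·(W−C) with t = 17/6, so CB:BW = t:(1−t) = 17/6:-11/6

CB:BW = -17/11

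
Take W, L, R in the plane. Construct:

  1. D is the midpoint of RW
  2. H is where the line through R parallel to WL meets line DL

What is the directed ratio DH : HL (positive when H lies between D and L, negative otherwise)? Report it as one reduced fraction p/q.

Choose coordinates W = (0, 0), L = (1, 0), R = (0, 1).
1. D is the midpoint of RW ⇒ D = (0, 1/2)
2. H is where the line through R parallel to WL meets line DL ⇒ H = (-1, 1)
H = D + t·(L−D) with t = -1, so DH:HL = t:(1−t) = -1:2

DH:HL = -1/2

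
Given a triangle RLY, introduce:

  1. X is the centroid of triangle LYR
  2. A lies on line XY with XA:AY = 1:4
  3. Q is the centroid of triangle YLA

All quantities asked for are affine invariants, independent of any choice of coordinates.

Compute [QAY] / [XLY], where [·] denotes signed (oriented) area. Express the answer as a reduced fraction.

Choose coordinates R = (0, 0), L = (1, 0), Y = (0, 1).
1. X is the centroid of triangle LYR ⇒ X = (1/3, 1/3)
2. A lies on line XY with XA:AY = 1:4 ⇒ A = (4/15, 7/15)
3. Q is the centroid of triangle YLA ⇒ Q = (19/45, 22/45)
2·[QAY] = -4/45, 2·[XLY] = 1/3
[QAY]:[XLY] = -4/45:1/3 = -4/15

[QAY]:[XLY] = -4/15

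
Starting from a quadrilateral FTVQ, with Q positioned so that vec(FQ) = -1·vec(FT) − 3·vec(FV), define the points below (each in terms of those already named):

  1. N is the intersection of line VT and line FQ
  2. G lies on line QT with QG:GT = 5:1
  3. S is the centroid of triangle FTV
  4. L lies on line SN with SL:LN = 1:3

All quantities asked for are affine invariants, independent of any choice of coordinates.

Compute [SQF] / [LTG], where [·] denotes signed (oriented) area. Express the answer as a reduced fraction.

Work in coordinates with F = (0, 0), T = (1, 0), V = (0, 1), Q = (-1, -3).
1. N is the intersection of line VT and line FQ ⇒ N = (1/4, 3/4)
2. G lies on line QT with QG:GT = 5:1 ⇒ G = (2/3, -1/2)
3. S is the centroid of triangle FTV ⇒ S = (1/3, 1/3)
4. L lies on line SN with SL:LN = 1:3 ⇒ L = (5/16, 7/16)
2·[SQF] = -2/3, 2·[LTG] = -47/96
[SQF]:[LTG] = -2/3:-47/96 = 64/47

[SQF]:[LTG] = 64/47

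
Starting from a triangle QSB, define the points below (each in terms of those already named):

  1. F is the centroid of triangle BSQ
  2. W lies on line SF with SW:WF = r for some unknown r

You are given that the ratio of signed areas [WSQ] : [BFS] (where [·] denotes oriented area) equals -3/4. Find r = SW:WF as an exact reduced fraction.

Set Q = (0, 0), S = (1, 0), B = (0, 1); any affine frame gives the same invariant.
1. F is the centroid of triangle BSQ ⇒ F = (1/3, 1/3)
2. With SW:WF = r, write λ = r/(r+1) so W = S + λ·(F−S); W is affine-linear in λ
Every point depending on W is an affine combination of W and λ-independent points, so each such coordinate is linear in λ; the λ² term in each signed area is a multiple of (F−S)×(F−S) = 0, so 2·[WSQ] and 2·[BFS] are each linear in λ. Evaluating at λ=0 and λ=1:
  2·[WSQ] = -1/3·λ,   2·[BFS] = 1/3
So [WSQ]:[BFS] = (-1/3·λ) / (1/3). Setting this equal to -3/4:
  -1/3·λ = -3/4·(1/3)  ⇒  λ = 3/4
Then r = λ/(1−λ) = (3/4)/(1/4) = 3. Check: with r = 3, W = (1/2, 1/4) and [WSQ]:[BFS] = -3/4 as required.

r = 3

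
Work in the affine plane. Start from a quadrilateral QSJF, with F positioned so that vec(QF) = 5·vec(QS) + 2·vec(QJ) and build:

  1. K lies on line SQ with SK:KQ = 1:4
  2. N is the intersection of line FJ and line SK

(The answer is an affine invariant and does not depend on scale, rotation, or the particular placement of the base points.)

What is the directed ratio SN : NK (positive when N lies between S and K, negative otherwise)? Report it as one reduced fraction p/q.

Work in coordinates with Q = (0, 0), S = (1, 0), J = (0, 1), F = (5, 2).
1. K lies on line SQ with SK:KQ = 1:4 ⇒ K = (4/5, 0)
2. N is the intersection of line FJ and line SK ⇒ N = (-5, 0)
N = S + t·(K−S) with t = 30, so SN:NK = t:(1−t) = 30:-29

SN:NK = -30/29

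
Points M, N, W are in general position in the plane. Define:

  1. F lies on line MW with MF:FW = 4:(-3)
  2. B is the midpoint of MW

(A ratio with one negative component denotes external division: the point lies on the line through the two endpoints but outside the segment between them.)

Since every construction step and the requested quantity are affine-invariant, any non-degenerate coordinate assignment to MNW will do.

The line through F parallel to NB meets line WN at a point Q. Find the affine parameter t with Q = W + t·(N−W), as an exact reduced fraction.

Set M = (0, 0), N = (1, 0), W = (0, 1); any affine frame gives the same invariant.
1. F lies on line MW with MF:FW = 4:(-3) ⇒ F = (0, 4)
2. B is the midpoint of MW ⇒ B = (0, 1/2)
through F parallel to NB: direction (-1, 1/2); meets WN at Q = (-6, 7)
Q = W + t·(N−W) with t = -6

t = -6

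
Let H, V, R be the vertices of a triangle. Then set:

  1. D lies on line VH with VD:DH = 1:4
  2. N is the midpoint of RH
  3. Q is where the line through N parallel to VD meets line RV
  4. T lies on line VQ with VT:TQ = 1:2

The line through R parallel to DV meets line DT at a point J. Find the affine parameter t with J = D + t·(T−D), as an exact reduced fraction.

Set H = (0, 0), V = (1, 0), R = (0, 1); any affine frame gives the same invariant.
1. D lies on line VH with VD:DH = 1:4 ⇒ D = (4/5, 0)
2. N is the midpoint of RH ⇒ N = (0, 1/2)
3. Q is where the line through N parallel to VD meets line RV ⇒ Q = (1/2, 1/2)
4. T lies on line VQ with VT:TQ = 1:2 ⇒ T = (5/6, 1/6)
through R parallel to DV: direction (1/5, 0); meets DT at J = (1, 1)
J = D + t·(T−D) with t = 6

t = 6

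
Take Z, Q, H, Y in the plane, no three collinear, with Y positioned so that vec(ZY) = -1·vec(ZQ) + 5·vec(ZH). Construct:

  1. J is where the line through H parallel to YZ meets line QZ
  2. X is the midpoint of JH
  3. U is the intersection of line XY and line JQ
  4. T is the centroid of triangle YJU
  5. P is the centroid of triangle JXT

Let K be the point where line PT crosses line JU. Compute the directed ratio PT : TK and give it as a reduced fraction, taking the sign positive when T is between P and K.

Set Z = (0, 0), Q = (1, 0), H = (0, 1), Y = (-1, 5); any affine frame gives the same invariant.
1. J is where the line through H parallel to YZ meets line QZ ⇒ J = (1/5, 0)
2. X is the midpoint of JH ⇒ X = (1/10, 1/2)
3. U is the intersection of line XY and line JQ ⇒ U = (2/9, 0)
4. T is the centroid of triangle YJU ⇒ T = (-26/135, 5/3)
5. P is the centroid of triangle JXT ⇒ P = (29/810, 13/18)
line PT meets JU at K = (161/765, 0)
T = P + t·(K−P) with t = -17/13, so PT:TK = -17/13:30/13

PT:TK = -17/30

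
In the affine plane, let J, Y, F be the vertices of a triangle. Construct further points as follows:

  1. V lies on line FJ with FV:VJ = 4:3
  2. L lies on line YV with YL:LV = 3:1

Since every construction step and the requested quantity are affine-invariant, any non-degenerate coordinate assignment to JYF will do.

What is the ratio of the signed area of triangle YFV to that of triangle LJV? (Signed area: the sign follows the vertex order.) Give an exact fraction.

[YFV]:[LJV] = -16/3

Assign J = (0, 0), Y = (1, 0), F = (0, 1) — the answer is frame-independent, so this choice is without loss of generality.
1. V lies on line FJ with FV:VJ = 4:3 ⇒ V = (0, 3/7)
2. L lies on line YV with YL:LV = 3:1 ⇒ L = (1/4, 9/28)
2·[YFV] = 4/7, 2·[LJV] = -3/28
[YFV]:[LJV] = 4/7:-3/28 = -16/3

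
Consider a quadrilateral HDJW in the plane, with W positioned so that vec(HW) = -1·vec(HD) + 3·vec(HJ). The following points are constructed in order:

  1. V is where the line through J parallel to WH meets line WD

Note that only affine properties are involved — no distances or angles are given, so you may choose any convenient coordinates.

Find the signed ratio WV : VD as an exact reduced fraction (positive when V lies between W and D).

WV:VD = 1/2

Work in coordinates with H = (0, 0), D = (1, 0), J = (0, 1), W = (-1, 3).
1. V is where the line through J parallel to WH meets line WD ⇒ V = (-1/3, 2)
V = W + t·(D−W) with t = 1/3, so WV:VD = t:(1−t) = 1/3:2/3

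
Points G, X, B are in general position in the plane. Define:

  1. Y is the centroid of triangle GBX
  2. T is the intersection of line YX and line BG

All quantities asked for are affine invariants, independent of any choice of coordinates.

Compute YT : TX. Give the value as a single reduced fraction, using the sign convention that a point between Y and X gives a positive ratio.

Choose coordinates G = (0, 0), X = (1, 0), B = (0, 1).
1. Y is the centroid of triangle GBX ⇒ Y = (1/3, 1/3)
2. T is the intersection of line YX and line BG ⇒ T = (0, 1/2)
T = Y + t·(X−Y) with t = -1/2, so YT:TX = t:(1−t) = -1/2:3/2

YT:TX = -1/3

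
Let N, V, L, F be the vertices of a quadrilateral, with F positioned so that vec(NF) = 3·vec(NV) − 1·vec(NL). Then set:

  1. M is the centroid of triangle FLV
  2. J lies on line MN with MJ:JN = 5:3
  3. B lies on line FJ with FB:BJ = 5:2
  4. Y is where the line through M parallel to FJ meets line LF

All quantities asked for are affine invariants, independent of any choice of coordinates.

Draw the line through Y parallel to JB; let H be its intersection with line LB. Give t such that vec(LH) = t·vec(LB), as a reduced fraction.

Work in coordinates with N = (0, 0), V = (1, 0), L = (0, 1), F = (3, -1).
1. M is the centroid of triangle FLV ⇒ M = (4/3, 0)
2. J lies on line MN with MJ:JN = 5:3 ⇒ J = (1/2, 0)
3. B lies on line FJ with FB:BJ = 5:2 ⇒ B = (17/14, -2/7)
4. Y is where the line through M parallel to FJ meets line LF ⇒ Y = (7/4, -1/6)
through Y parallel to JB: direction (5/7, -2/7); meets LB at H = (17/24, 1/4)
H = L + t·(B−L) with t = 7/12

t = 7/12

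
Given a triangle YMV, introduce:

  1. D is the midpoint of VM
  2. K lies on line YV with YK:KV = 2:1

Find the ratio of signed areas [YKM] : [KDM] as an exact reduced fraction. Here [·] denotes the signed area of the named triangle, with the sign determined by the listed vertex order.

Set Y = (0, 0), M = (1, 0), V = (0, 1); any affine frame gives the same invariant.
1. D is the midpoint of VM ⇒ D = (1/2, 1/2)
2. K lies on line YV with YK:KV = 2:1 ⇒ K = (0, 2/3)
2·[YKM] = -2/3, 2·[KDM] = -1/6
[YKM]:[KDM] = -2/3:-1/6 = 4

[YKM]:[KDM] = 4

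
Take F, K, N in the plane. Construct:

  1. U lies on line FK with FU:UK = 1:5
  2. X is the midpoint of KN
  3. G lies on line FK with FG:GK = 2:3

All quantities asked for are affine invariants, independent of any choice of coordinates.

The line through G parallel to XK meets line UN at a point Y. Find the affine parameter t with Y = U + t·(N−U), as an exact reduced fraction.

Work in coordinates with F = (0, 0), K = (1, 0), N = (0, 1).
1. U lies on line FK with FU:UK = 1:5 ⇒ U = (1/6, 0)
2. X is the midpoint of KN ⇒ X = (1/2, 1/2)
3. G lies on line FK with FG:GK = 2:3 ⇒ G = (2/5, 0)
through G parallel to XK: direction (1/2, -1/2); meets UN at Y = (3/25, 7/25)
Y = U + t·(N−U) with t = 7/25

t = 7/25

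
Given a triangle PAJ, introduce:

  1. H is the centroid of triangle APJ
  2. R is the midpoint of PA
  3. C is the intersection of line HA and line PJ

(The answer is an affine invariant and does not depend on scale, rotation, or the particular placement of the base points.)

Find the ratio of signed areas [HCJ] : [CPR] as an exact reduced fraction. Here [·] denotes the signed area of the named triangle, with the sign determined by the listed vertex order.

Set P = (0, 0), A = (1, 0), J = (0, 1); any affine frame gives the same invariant.
1. H is the centroid of triangle APJ ⇒ H = (1/3, 1/3)
2. R is the midpoint of PA ⇒ R = (1/2, 0)
3. C is the intersection of line HA and line PJ ⇒ C = (0, 1/2)
2·[HCJ] = -1/6, 2·[CPR] = 1/4
[HCJ]:[CPR] = -1/6:1/4 = -2/3

[HCJ]:[CPR] = -2/3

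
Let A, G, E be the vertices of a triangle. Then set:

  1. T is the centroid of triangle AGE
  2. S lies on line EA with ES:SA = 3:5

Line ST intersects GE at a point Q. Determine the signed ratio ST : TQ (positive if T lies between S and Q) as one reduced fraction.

Work in coordinates with A = (0, 0), G = (1, 0), E = (0, 1).
1. T is the centroid of triangle AGE ⇒ T = (1/3, 1/3)
2. S lies on line EA with ES:SA = 3:5 ⇒ S = (0, 5/8)
line ST meets GE at Q = (3, -2)
T = S + t·(Q−S) with t = 1/9, so ST:TQ = 1/9:8/9

ST:TQ = 1/8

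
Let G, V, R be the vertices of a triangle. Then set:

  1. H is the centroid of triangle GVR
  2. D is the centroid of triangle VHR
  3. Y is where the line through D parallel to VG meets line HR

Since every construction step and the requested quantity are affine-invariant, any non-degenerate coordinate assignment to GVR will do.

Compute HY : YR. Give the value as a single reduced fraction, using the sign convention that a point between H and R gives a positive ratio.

Work in coordinates with G = (0, 0), V = (1, 0), R = (0, 1).
1. H is the centroid of triangle GVR ⇒ H = (1/3, 1/3)
2. D is the centroid of triangle VHR ⇒ D = (4/9, 4/9)
3. Y is where the line through D parallel to VG meets line HR ⇒ Y = (5/18, 4/9)
Y = H + t·(R−H) with t = 1/6, so HY:YR = t:(1−t) = 1/6:5/6

HY:YR = 1/5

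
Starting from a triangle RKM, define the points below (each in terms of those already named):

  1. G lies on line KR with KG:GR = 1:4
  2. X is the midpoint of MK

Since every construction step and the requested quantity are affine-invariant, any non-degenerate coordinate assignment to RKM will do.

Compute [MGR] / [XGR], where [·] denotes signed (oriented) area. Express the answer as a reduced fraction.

[MGR]:[XGR] = 2

Work in coordinates with R = (0, 0), K = (1, 0), M = (0, 1).
1. G lies on line KR with KG:GR = 1:4 ⇒ G = (4/5, 0)
2. X is the midpoint of MK ⇒ X = (1/2, 1/2)
2·[MGR] = -4/5, 2·[XGR] = -2/5
[MGR]:[XGR] = -4/5:-2/5 = 2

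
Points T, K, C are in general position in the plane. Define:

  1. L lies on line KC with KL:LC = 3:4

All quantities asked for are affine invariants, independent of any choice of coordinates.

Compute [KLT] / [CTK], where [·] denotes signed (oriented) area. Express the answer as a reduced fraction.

Set T = (0, 0), K = (1, 0), C = (0, 1); any affine frame gives the same invariant.
1. L lies on line KC with KL:LC = 3:4 ⇒ L = (4/7, 3/7)
2·[KLT] = 3/7, 2·[CTK] = 1
[KLT]:[CTK] = 3/7:1 = 3/7

[KLT]:[CTK] = 3/7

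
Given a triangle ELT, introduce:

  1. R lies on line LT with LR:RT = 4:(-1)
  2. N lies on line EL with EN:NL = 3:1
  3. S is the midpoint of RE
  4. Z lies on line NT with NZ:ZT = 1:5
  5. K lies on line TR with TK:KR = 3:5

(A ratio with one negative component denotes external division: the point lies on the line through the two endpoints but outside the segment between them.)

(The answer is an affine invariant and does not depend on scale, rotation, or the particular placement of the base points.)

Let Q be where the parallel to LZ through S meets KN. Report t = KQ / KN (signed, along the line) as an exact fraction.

t = 103/159

Set E = (0, 0), L = (1, 0), T = (0, 1); any affine frame gives the same invariant.
1. R lies on line LT with LR:RT = 4:(-1) ⇒ R = (-1/3, 4/3)
2. N lies on line EL with EN:NL = 3:1 ⇒ N = (3/4, 0)
3. S is the midpoint of RE ⇒ S = (-1/6, 2/3)
4. Z lies on line NT with NZ:ZT = 1:5 ⇒ Z = (5/8, 1/6)
5. K lies on line TR with TK:KR = 3:5 ⇒ K = (-1/8, 9/8)
through S parallel to LZ: direction (-3/8, 1/6); meets KN at Q = (281/636, 21/53)
Q = K + t·(N−K) with t = 103/159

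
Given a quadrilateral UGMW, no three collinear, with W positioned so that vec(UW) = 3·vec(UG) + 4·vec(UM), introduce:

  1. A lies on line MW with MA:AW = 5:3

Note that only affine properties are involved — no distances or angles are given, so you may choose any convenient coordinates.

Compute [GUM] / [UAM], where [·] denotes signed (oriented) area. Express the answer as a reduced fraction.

[GUM]:[UAM] = -8/15

Set U = (0, 0), G = (1, 0), M = (0, 1), W = (3, 4); any affine frame gives the same invariant.
1. A lies on line MW with MA:AW = 5:3 ⇒ A = (15/8, 23/8)
2·[GUM] = -1, 2·[UAM] = 15/8
[GUM]:[UAM] = -1:15/8 = -8/15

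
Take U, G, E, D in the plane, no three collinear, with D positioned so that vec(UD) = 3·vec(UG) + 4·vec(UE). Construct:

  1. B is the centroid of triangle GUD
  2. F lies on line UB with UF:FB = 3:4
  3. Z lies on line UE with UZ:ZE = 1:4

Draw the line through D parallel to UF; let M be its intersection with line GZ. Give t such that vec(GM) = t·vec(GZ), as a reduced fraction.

t = 5/3

Work in coordinates with U = (0, 0), G = (1, 0), E = (0, 1), D = (3, 4).
1. B is the centroid of triangle GUD ⇒ B = (4/3, 4/3)
2. F lies on line UB with UF:FB = 3:4 ⇒ F = (4/7, 4/7)
3. Z lies on line UE with UZ:ZE = 1:4 ⇒ Z = (0, 1/5)
through D parallel to UF: direction (4/7, 4/7); meets GZ at M = (-2/3, 1/3)
M = G + t·(Z−G) with t = 5/3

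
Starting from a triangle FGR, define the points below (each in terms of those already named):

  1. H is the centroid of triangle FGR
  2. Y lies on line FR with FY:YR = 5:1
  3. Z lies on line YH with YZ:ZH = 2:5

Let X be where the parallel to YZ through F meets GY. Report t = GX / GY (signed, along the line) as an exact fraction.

Choose coordinates F = (0, 0), G = (1, 0), R = (0, 1).
1. H is the centroid of triangle FGR ⇒ H = (1/3, 1/3)
2. Y lies on line FR with FY:YR = 5:1 ⇒ Y = (0, 5/6)
3. Z lies on line YH with YZ:ZH = 2:5 ⇒ Z = (2/21, 29/42)
through F parallel to YZ: direction (2/21, -1/7); meets GY at X = (-5/4, 15/8)
X = G + t·(Y−G) with t = 9/4

t = 9/4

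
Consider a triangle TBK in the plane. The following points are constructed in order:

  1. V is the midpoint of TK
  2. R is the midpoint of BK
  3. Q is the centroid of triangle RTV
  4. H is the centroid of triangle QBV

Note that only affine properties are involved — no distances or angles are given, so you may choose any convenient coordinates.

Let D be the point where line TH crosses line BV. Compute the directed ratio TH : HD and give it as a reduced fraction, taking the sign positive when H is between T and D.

Assign T = (0, 0), B = (1, 0), K = (0, 1) — the answer is frame-independent, so this choice is without loss of generality.
1. V is the midpoint of TK ⇒ V = (0, 1/2)
2. R is the midpoint of BK ⇒ R = (1/2, 1/2)
3. Q is the centroid of triangle RTV ⇒ Q = (1/6, 1/3)
4. H is the centroid of triangle QBV ⇒ H = (7/18, 5/18)
line TH meets BV at D = (7/17, 5/17)
H = T + t·(D−T) with t = 17/18, so TH:HD = 17/18:1/18

TH:HD = 17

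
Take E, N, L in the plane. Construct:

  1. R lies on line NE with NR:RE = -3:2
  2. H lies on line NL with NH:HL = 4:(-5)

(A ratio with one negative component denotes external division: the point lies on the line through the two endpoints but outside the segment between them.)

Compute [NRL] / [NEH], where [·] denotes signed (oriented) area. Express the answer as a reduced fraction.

Choose coordinates E = (0, 0), N = (1, 0), L = (0, 1).
1. R lies on line NE with NR:RE = -3:2 ⇒ R = (-2, 0)
2. H lies on line NL with NH:HL = 4:(-5) ⇒ H = (5, -4)
2·[NRL] = -3, 2·[NEH] = 4
[NRL]:[NEH] = -3:4 = -3/4

[NRL]:[NEH] = -3/4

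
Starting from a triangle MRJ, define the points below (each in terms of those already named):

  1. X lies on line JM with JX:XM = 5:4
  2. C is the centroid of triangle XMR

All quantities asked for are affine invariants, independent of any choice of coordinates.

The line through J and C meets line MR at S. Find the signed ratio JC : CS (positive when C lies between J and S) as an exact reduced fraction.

JC:CS = 23/4

Work in coordinates with M = (0, 0), R = (1, 0), J = (0, 1).
1. X lies on line JM with JX:XM = 5:4 ⇒ X = (0, 4/9)
2. C is the centroid of triangle XMR ⇒ C = (1/3, 4/27)
line JC meets MR at S = (9/23, 0)
C = J + t·(S−J) with t = 23/27, so JC:CS = 23/27:4/27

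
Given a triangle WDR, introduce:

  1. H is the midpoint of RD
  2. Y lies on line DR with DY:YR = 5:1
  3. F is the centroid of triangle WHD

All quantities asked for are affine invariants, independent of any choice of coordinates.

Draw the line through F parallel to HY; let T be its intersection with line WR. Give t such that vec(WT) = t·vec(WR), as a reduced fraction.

t = 2/3

Assign W = (0, 0), D = (1, 0), R = (0, 1) — the answer is frame-independent, so this choice is without loss of generality.
1. H is the midpoint of RD ⇒ H = (1/2, 1/2)
2. Y lies on line DR with DY:YR = 5:1 ⇒ Y = (1/6, 5/6)
3. F is the centroid of triangle WHD ⇒ F = (1/2, 1/6)
through F parallel to HY: direction (-1/3, 1/3); meets WR at T = (0, 2/3)
T = W + t·(R−W) with t = 2/3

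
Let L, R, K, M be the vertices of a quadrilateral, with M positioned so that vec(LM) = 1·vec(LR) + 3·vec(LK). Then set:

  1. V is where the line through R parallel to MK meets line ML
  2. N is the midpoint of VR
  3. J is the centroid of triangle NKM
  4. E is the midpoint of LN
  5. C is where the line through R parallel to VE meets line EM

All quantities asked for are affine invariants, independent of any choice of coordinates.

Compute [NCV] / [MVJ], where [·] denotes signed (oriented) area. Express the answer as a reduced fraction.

Choose coordinates L = (0, 0), R = (1, 0), K = (0, 1), M = (1, 3).
1. V is where the line through R parallel to MK meets line ML ⇒ V = (-2, -6)
2. N is the midpoint of VR ⇒ N = (-1/2, -3)
3. J is the centroid of triangle NKM ⇒ J = (1/6, 1/3)
4. E is the midpoint of LN ⇒ E = (-1/4, -3/2)
5. C is where the line through R parallel to VE meets line EM ⇒ C = (-23/12, -15/2)
2·[NCV] = -5/2, 2·[MVJ] = 1/2
[NCV]:[MVJ] = -5/2:1/2 = -5

[NCV]:[MVJ] = -5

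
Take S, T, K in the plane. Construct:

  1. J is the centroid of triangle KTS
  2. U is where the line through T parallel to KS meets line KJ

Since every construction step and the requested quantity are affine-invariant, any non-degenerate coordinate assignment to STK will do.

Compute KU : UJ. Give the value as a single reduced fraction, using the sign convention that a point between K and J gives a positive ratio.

KU:UJ = -3/2

Choose coordinates S = (0, 0), T = (1, 0), K = (0, 1).
1. J is the centroid of triangle KTS ⇒ J = (1/3, 1/3)
2. U is where the line through T parallel to KS meets line KJ ⇒ U = (1, -1)
U = K + t·(J−K) with t = 3, so KU:UJ = t:(1−t) = 3:-2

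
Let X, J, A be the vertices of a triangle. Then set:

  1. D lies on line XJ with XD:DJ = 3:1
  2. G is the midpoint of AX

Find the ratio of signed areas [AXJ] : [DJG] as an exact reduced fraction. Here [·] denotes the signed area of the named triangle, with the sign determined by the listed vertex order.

Assign X = (0, 0), J = (1, 0), A = (0, 1) — the answer is frame-independent, so this choice is without loss of generality.
1. D lies on line XJ with XD:DJ = 3:1 ⇒ D = (3/4, 0)
2. G is the midpoint of AX ⇒ G = (0, 1/2)
2·[AXJ] = 1, 2·[DJG] = 1/8
[AXJ]:[DJG] = 1:1/8 = 8

[AXJ]:[DJG] = 8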